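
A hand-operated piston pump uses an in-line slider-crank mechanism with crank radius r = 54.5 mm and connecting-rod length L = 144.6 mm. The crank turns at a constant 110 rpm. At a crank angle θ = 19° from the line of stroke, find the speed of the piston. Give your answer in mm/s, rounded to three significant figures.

278

ω = 2π·110/60 = 11.52 rad/s
For an in-line slider-crank, x = r cosθ + √(L² − r² sin²θ), so v = −rω sinθ·[1 + r cosθ/√(L² − r² sin²θ)].
With r = 0.0545 m, L = 0.1446 m, θ = 19°: √(L² − r² sin²θ) = 0.14351 m.
v = −0.0545·11.52·0.32557·[1 + 0.0545·0.94552/0.14351] = -0.27778 m/s.
|v| = 0.27778 m/s = 277.78 mm/s.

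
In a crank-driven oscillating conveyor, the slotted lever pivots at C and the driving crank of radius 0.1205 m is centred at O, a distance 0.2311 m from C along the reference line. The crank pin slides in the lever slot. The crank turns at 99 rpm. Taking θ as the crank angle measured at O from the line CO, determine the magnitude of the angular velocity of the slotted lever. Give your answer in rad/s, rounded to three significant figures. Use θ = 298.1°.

3.04

ω = 10.37 rad/s (from 99 rpm).
Crank pin A relative to C: A = (d + r cosθ, r sinθ); lever angle φ = atan2(r sinθ, d + r cosθ).
Differentiating tanφ: φ̇ = rω(d cosθ + r)/(d² + r² + 2dr cosθ).
d² + r² + 2dr cosθ = |CA|² = 0.0941605 m²;  d cosθ + r = +0.22935 m.
|ω_lever| = |0.1205·10.37·+0.22935| / 0.0941605 = 3.0429 rad/s.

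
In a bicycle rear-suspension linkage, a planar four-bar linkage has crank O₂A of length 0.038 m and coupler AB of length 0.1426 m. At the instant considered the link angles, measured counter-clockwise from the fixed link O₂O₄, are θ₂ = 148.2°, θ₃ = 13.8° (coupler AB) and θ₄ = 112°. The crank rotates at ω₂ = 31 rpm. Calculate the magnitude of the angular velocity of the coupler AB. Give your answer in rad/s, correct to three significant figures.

ω₂ = 3.246 rad/s (from 31 rpm).
Differentiating the loop-closure r₂e^{iθ₂}+r₃e^{iθ₃}=r₁+r₄e^{iθ₄} gives r₂ω₂e^{iθ₂}+r₃ω₃e^{iθ₃}=r₄ω₄e^{iθ₄}.
Eliminating the other unknown: ω₃ = r₂ω₂ sin(θ₄−θ₂) / [r₃ sin(θ₃−θ₄)].
Numerator sine = -0.59061; denominator sine = -0.98978.
Result = 0.038·3.246·(-0.59061) / (0.1426·(-0.98978)) = +0.5162 rad/s; magnitude 0.5162 rad/s.

0.516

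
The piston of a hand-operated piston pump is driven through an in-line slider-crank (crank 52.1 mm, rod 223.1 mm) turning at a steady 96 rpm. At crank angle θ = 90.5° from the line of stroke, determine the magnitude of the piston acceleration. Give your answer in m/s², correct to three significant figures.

1.31

ω = 2π·96/60 = 10.05 rad/s
x(θ) = r cosθ + √(L² − r² sin²θ); with ω constant, a = ω²·d²x/dθ².
d²x/dθ² = −r cosθ − r²(cos2θ)/√u − r⁴ sin²2θ/(4u^{3/2}),  u = L² − r² sin²θ = 0.0470594 m².
Substituting r = 0.0521 m, L = 0.2231 m, θ = 90.5°: d²x/dθ² = +0.012965 m.
a = ω²·d²x/dθ² = (10.05)²·(+0.012965) = +1.3103 m/s²;  |a| = 1.3103 m/s².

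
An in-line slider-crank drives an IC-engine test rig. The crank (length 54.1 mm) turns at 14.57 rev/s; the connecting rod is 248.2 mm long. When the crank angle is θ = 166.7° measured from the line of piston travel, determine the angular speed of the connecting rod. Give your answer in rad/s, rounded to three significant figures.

19.4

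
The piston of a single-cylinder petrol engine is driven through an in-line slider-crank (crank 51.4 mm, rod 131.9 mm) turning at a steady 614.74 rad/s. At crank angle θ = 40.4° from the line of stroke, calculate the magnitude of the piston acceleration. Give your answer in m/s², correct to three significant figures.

16400

ω = 614.7 rad/s
x(θ) = r cosθ + √(L² − r² sin²θ); with ω constant, a = ω²·d²x/dθ².
d²x/dθ² = −r cosθ − r²(cos2θ)/√u − r⁴ sin²2θ/(4u^{3/2}),  u = L² − r² sin²θ = 0.0162878 m².
Substituting r = 0.0514 m, L = 0.1319 m, θ = 40.4°: d²x/dθ² = -0.043271 m.
a = ω²·d²x/dθ² = (614.7)²·(-0.043271) = -16352 m/s²;  |a| = 16352 m/s².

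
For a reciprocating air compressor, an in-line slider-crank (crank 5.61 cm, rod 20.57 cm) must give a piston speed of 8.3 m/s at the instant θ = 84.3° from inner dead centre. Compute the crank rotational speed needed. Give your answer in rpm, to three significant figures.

For an in-line slider-crank, |v_piston| = rω|sinθ|·[1 + r cosθ/√(L² − r² sin²θ)].
With r = 0.0561 m, L = 0.2057 m, θ = 84.3°: the bracketed kinematic factor |dx/dθ| = 0.057394 m.
ω = v/|dx/dθ| = 8.3/0.057394 = 144.62 rad/s.
N = 60ω/(2π) = 1381 rpm.

1380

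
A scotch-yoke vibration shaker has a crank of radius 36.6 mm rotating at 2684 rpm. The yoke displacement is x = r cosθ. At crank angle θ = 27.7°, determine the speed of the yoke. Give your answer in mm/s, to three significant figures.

4780

ω = 281.1 rad/s (from 2684 rpm).
x = r cosθ ⇒ ẋ = −rω sinθ.
|v| = rω|sinθ| = 0.0366·281.1·|sin 27.7°| = 4.7819 m/s = 4781.9 mm/s.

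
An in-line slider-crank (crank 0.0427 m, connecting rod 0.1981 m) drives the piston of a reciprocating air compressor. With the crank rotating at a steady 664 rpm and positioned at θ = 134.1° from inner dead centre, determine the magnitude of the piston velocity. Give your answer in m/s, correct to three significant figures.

ω = 2π·664/60 = 69.53 rad/s
For an in-line slider-crank, x = r cosθ + √(L² − r² sin²θ), so v = −rω sinθ·[1 + r cosθ/√(L² − r² sin²θ)].
With r = 0.0427 m, L = 0.1981 m, θ = 134.1°: √(L² − r² sin²θ) = 0.19571 m.
v = −0.0427·69.53·0.71813·[1 + 0.0427·-0.69591/0.19571] = -1.8085 m/s.
|v| = 1.8085 m/s.

1.81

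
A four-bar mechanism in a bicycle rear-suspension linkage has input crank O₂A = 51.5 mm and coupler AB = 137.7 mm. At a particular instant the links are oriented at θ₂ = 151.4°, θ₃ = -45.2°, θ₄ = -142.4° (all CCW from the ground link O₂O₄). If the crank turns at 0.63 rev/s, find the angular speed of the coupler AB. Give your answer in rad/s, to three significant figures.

1.37

ω₂ = 3.958 rad/s (from 0.63 rev/s).
Differentiating the loop-closure r₂e^{iθ₂}+r₃e^{iθ₃}=r₁+r₄e^{iθ₄} gives r₂ω₂e^{iθ₂}+r₃ω₃e^{iθ₃}=r₄ω₄e^{iθ₄}.
Eliminating the other unknown: ω₃ = r₂ω₂ sin(θ₄−θ₂) / [r₃ sin(θ₃−θ₄)].
Numerator sine = +0.91496; denominator sine = +0.99211.
Result = 0.0515·3.958·(+0.91496) / (0.1377·(+0.99211)) = +1.3653 rad/s; magnitude 1.3653 rad/s.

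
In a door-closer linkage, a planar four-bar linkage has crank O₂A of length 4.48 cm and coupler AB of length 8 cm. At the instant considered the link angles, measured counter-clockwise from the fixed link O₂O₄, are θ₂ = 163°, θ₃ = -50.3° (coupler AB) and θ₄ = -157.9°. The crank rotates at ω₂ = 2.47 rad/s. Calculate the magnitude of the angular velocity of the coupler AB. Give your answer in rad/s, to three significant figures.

0.915

ω₂ = 2.47 rad/s
Differentiating the loop-closure r₂e^{iθ₂}+r₃e^{iθ₃}=r₁+r₄e^{iθ₄} gives r₂ω₂e^{iθ₂}+r₃ω₃e^{iθ₃}=r₄ω₄e^{iθ₄}.
Eliminating the other unknown: ω₃ = r₂ω₂ sin(θ₄−θ₂) / [r₃ sin(θ₃−θ₄)].
Numerator sine = +0.63068; denominator sine = +0.95319.
Result = 0.0448·2.47·(+0.63068) / (0.08·(+0.95319)) = +0.91519 rad/s; magnitude 0.91519 rad/s.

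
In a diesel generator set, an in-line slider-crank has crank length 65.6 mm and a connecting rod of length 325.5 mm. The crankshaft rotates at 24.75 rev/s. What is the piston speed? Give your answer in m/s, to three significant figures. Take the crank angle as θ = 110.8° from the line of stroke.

ω = 2π·24.8 = 155.5 rad/s
For an in-line slider-crank, x = r cosθ + √(L² − r² sin²θ), so v = −rω sinθ·[1 + r cosθ/√(L² − r² sin²θ)].
With r = 0.0656 m, L = 0.3255 m, θ = 110.8°: √(L² − r² sin²θ) = 0.31967 m.
v = −0.0656·155.5·0.93483·[1 + 0.0656·-0.35511/0.31967] = -8.8416 m/s.
|v| = 8.8416 m/s.

8.84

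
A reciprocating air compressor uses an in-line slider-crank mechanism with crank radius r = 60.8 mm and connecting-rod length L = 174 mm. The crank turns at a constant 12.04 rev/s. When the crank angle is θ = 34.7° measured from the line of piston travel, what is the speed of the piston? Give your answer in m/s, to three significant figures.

3.39

ω = 2π·12 = 75.65 rad/s
For an in-line slider-crank, x = r cosθ + √(L² − r² sin²θ), so v = −rω sinθ·[1 + r cosθ/√(L² − r² sin²θ)].
With r = 0.0608 m, L = 0.174 m, θ = 34.7°: √(L² − r² sin²θ) = 0.17052 m.
v = −0.0608·75.65·0.56928·[1 + 0.0608·0.82214/0.17052] = -3.3859 m/s.
|v| = 3.3859 m/s.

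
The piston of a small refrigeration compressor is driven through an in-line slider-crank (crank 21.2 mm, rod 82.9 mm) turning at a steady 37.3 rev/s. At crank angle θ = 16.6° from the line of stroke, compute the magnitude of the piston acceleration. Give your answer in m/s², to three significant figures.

ω = 2π·37.3 = 234.4 rad/s
x(θ) = r cosθ + √(L² − r² sin²θ); with ω constant, a = ω²·d²x/dθ².
d²x/dθ² = −r cosθ − r²(cos2θ)/√u − r⁴ sin²2θ/(4u^{3/2}),  u = L² − r² sin²θ = 0.00683573 m².
Substituting r = 0.0212 m, L = 0.0829 m, θ = 16.6°: d²x/dθ² = -0.024892 m.
a = ω²·d²x/dθ² = (234.4)²·(-0.024892) = -1367.2 m/s²;  |a| = 1367.2 m/s².

1370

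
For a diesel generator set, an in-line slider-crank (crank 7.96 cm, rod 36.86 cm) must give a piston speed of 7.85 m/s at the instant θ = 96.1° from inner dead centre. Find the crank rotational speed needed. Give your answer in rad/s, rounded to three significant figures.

102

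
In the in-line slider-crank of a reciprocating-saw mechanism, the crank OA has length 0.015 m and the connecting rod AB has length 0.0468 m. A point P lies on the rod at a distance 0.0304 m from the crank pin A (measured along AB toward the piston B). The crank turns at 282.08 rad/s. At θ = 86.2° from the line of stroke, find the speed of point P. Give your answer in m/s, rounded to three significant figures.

ω = 282.1 rad/s.  Crank-pin speed |V_A| = rω = 4.2312 m/s, perpendicular to OA.
Rod angle: sinφ = −(r/L) sinθ ⇒ φ = -18.651°; ω_rod = −rω cosθ/√(L²−r²sin²θ) = -6.324 rad/s.
V_P = V_A + ω_rod × AP, with AP = 0.0304 m along the rod.
Components: V_Px = −rω sinθ − a·ω_rod·sinφ = -4.2834 m/s;  V_Py = rω cosθ + a·ω_rod·cosφ = +0.098266 m/s.
|V_P| = √(V_Px² + V_Py²) = 4.2845 m/s.

4.28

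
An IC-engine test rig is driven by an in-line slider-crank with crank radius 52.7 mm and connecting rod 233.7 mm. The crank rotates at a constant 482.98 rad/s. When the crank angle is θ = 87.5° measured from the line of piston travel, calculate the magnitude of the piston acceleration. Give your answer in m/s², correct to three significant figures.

ω = 483 rad/s
x(θ) = r cosθ + √(L² − r² sin²θ); with ω constant, a = ω²·d²x/dθ².
d²x/dθ² = −r cosθ − r²(cos2θ)/√u − r⁴ sin²2θ/(4u^{3/2}),  u = L² − r² sin²θ = 0.0518437 m².
Substituting r = 0.0527 m, L = 0.2337 m, θ = 87.5°: d²x/dθ² = +0.0098512 m.
a = ω²·d²x/dθ² = (483)²·(+0.0098512) = +2298 m/s²;  |a| = 2298 m/s².

2300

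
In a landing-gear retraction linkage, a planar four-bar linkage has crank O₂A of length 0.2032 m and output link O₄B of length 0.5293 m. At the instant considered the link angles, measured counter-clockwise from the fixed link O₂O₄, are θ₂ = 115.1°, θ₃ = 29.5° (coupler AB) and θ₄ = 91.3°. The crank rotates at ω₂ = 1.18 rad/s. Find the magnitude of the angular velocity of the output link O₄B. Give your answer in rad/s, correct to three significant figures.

0.513

ω₂ = 1.18 rad/s
Differentiating the loop-closure r₂e^{iθ₂}+r₃e^{iθ₃}=r₁+r₄e^{iθ₄} gives r₂ω₂e^{iθ₂}+r₃ω₃e^{iθ₃}=r₄ω₄e^{iθ₄}.
Eliminating the other unknown: ω₄ = r₂ω₂ sin(θ₂−θ₃) / [r₄ sin(θ₄−θ₃)].
Numerator sine = +0.99705; denominator sine = +0.88130.
Result = 0.2032·1.18·(+0.99705) / (0.5293·(+0.88130)) = +0.5125 rad/s; magnitude 0.5125 rad/s.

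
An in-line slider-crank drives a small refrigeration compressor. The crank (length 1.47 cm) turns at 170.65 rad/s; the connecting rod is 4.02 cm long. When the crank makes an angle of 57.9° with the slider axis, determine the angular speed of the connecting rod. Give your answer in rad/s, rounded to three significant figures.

ω = 170.7 rad/s
The rod makes angle φ with the slider axis where L sinφ = r sinθ; differentiating, L cosφ·φ̇ = r ω cosθ.
L cosφ = √(L² − r² sin²θ) = 0.038223 m.
|ω_rod| = r ω |cosθ| / √(L² − r² sin²θ) = 0.0147·170.7·0.53140/0.038223 = 34.876 rad/s.

34.9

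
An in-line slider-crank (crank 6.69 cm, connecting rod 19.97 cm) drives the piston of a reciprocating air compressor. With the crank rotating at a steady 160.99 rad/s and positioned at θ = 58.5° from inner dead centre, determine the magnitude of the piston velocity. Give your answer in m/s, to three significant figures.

10.9

ω = 161 rad/s
For an in-line slider-crank, x = r cosθ + √(L² − r² sin²θ), so v = −rω sinθ·[1 + r cosθ/√(L² − r² sin²θ)].
With r = 0.0669 m, L = 0.1997 m, θ = 58.5°: √(L² − r² sin²θ) = 0.19138 m.
v = −0.0669·161·0.85264·[1 + 0.0669·0.52250/0.19138] = -10.86 m/s.
|v| = 10.86 m/s.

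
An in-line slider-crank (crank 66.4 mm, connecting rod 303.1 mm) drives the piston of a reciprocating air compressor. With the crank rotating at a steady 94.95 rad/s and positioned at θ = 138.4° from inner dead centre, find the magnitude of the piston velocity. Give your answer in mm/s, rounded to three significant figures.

3490

ω = 94.95 rad/s
For an in-line slider-crank, x = r cosθ + √(L² − r² sin²θ), so v = −rω sinθ·[1 + r cosθ/√(L² − r² sin²θ)].
With r = 0.0664 m, L = 0.3031 m, θ = 138.4°: √(L² − r² sin²θ) = 0.29988 m.
v = −0.0664·94.95·0.66393·[1 + 0.0664·-0.74780/0.29988] = -3.4927 m/s.
|v| = 3.4927 m/s = 3492.7 mm/s.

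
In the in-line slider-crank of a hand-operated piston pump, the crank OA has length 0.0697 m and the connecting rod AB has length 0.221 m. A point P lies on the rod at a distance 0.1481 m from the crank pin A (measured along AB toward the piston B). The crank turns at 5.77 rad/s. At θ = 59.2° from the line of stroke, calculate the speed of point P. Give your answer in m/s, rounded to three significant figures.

ω = 5.77 rad/s.  Crank-pin speed |V_A| = rω = 0.40217 m/s, perpendicular to OA.
Rod angle: sinφ = −(r/L) sinθ ⇒ φ = -15.718°; ω_rod = −rω cosθ/√(L²−r²sin²θ) = -0.968 rad/s.
V_P = V_A + ω_rod × AP, with AP = 0.1481 m along the rod.
Components: V_Px = −rω sinθ − a·ω_rod·sinφ = -0.38428 m/s;  V_Py = rω cosθ + a·ω_rod·cosφ = +0.067928 m/s.
|V_P| = √(V_Px² + V_Py²) = 0.39024 m/s.

0.390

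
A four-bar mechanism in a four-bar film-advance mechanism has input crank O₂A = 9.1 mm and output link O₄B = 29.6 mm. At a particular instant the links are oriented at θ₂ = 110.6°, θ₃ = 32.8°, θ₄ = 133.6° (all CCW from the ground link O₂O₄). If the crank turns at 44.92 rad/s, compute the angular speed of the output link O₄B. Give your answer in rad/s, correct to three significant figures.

ω₂ = 44.92 rad/s
Differentiating the loop-closure r₂e^{iθ₂}+r₃e^{iθ₃}=r₁+r₄e^{iθ₄} gives r₂ω₂e^{iθ₂}+r₃ω₃e^{iθ₃}=r₄ω₄e^{iθ₄}.
Eliminating the other unknown: ω₄ = r₂ω₂ sin(θ₂−θ₃) / [r₄ sin(θ₄−θ₃)].
Numerator sine = +0.97742; denominator sine = +0.98229.
Result = 0.0091·44.92·(+0.97742) / (0.0296·(+0.98229)) = +13.741 rad/s; magnitude 13.741 rad/s.

13.7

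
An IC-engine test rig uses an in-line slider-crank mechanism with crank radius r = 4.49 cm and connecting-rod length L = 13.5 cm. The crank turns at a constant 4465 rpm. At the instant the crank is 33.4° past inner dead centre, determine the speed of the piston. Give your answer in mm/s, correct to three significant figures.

14800

ω = 2π·4465/60 = 467.6 rad/s
For an in-line slider-crank, x = r cosθ + √(L² − r² sin²θ), so v = −rω sinθ·[1 + r cosθ/√(L² − r² sin²θ)].
With r = 0.0449 m, L = 0.135 m, θ = 33.4°: √(L² − r² sin²θ) = 0.13272 m.
v = −0.0449·467.6·0.55048·[1 + 0.0449·0.83485/0.13272] = -14.821 m/s.
|v| = 14.821 m/s = 14821 mm/s.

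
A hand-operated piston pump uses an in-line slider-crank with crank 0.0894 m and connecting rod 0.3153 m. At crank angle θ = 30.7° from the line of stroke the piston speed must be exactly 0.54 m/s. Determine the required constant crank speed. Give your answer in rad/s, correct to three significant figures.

9.49

For an in-line slider-crank, |v_piston| = rω|sinθ|·[1 + r cosθ/√(L² − r² sin²θ)].
With r = 0.0894 m, L = 0.3153 m, θ = 30.7°: the bracketed kinematic factor |dx/dθ| = 0.056889 m.
ω = v/|dx/dθ| = 0.54/0.056889 = 9.4922 rad/s.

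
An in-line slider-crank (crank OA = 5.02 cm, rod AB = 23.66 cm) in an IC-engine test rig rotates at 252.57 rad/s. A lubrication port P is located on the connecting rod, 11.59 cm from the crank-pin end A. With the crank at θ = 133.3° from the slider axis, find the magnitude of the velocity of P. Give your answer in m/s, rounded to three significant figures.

9.64

ω = 252.6 rad/s.  Crank-pin speed |V_A| = rω = 12.679 m/s, perpendicular to OA.
Rod angle: sinφ = −(r/L) sinθ ⇒ φ = -8.883°; ω_rod = −rω cosθ/√(L²−r²sin²θ) = +37.198 rad/s.
V_P = V_A + ω_rod × AP, with AP = 0.1159 m along the rod.
Components: V_Px = −rω sinθ − a·ω_rod·sinφ = -8.5617 m/s;  V_Py = rω cosθ + a·ω_rod·cosφ = -4.436 m/s.
|V_P| = √(V_Px² + V_Py²) = 9.6427 m/s.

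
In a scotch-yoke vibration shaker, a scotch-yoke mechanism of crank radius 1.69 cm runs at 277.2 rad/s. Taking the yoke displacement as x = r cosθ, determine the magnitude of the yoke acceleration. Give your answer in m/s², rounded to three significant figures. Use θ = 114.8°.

ω = 277.2 rad/s
x = r cosθ ⇒ ẍ = −rω² cosθ (ω constant).
|a| = rω²|cosθ| = 0.0169·(277.2)²·|cos 114.8°| = 544.7 m/s².

545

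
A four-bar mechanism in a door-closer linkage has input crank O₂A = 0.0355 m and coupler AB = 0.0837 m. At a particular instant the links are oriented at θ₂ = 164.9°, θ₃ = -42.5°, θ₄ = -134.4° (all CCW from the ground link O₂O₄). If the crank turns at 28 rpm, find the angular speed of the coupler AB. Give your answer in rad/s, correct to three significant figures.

1.09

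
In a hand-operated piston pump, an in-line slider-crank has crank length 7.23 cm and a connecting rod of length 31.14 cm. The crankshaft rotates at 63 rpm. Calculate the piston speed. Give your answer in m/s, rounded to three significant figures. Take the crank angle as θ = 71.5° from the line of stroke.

ω = 2π·63/60 = 6.597 rad/s
For an in-line slider-crank, x = r cosθ + √(L² − r² sin²θ), so v = −rω sinθ·[1 + r cosθ/√(L² − r² sin²θ)].
With r = 0.0723 m, L = 0.3114 m, θ = 71.5°: √(L² − r² sin²θ) = 0.30376 m.
v = −0.0723·6.597·0.94832·[1 + 0.0723·0.31730/0.30376] = -0.4865 m/s.
|v| = 0.4865 m/s.

0.487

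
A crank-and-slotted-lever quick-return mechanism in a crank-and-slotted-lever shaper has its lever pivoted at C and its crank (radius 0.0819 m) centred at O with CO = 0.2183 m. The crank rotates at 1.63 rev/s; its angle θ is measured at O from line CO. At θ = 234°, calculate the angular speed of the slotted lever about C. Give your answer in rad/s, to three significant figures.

1.17

ω = 10.24 rad/s (from 1.63 rev/s).
Crank pin A relative to C: A = (d + r cosθ, r sinθ); lever angle φ = atan2(r sinθ, d + r cosθ).
Differentiating tanφ: φ̇ = rω(d cosθ + r)/(d² + r² + 2dr cosθ).
d² + r² + 2dr cosθ = |CA|² = 0.0333447 m²;  d cosθ + r = -0.046414 m.
|ω_lever| = |0.0819·10.24·-0.046414| / 0.0333447 = 1.1675 rad/s.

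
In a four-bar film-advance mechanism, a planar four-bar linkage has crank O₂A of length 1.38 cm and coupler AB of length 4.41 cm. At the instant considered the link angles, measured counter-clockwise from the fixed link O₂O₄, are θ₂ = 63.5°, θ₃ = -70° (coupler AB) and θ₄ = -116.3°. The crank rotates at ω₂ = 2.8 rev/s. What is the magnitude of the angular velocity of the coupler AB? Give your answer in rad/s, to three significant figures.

0.0266

ω₂ = 17.59 rad/s (from 2.8 rev/s).
Differentiating the loop-closure r₂e^{iθ₂}+r₃e^{iθ₃}=r₁+r₄e^{iθ₄} gives r₂ω₂e^{iθ₂}+r₃ω₃e^{iθ₃}=r₄ω₄e^{iθ₄}.
Eliminating the other unknown: ω₃ = r₂ω₂ sin(θ₄−θ₂) / [r₃ sin(θ₃−θ₄)].
Numerator sine = -0.00349; denominator sine = +0.72297.
Result = 0.0138·17.59·(-0.00349) / (0.0441·(+0.72297)) = -0.026581 rad/s; magnitude 0.026581 rad/s.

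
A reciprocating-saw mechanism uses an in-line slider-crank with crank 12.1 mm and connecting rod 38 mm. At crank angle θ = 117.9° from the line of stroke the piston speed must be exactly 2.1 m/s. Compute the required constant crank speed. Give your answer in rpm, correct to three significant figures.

2220

For an in-line slider-crank, |v_piston| = rω|sinθ|·[1 + r cosθ/√(L² − r² sin²θ)].
With r = 0.0121 m, L = 0.038 m, θ = 117.9°: the bracketed kinematic factor |dx/dθ| = 0.0090331 m.
ω = v/|dx/dθ| = 2.1/0.0090331 = 232.48 rad/s.
N = 60ω/(2π) = 2220 rpm.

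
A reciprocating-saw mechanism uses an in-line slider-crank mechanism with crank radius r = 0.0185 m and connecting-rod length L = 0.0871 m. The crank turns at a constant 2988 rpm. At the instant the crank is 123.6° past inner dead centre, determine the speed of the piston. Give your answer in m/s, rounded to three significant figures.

4.25

ω = 2π·2988/60 = 312.9 rad/s
For an in-line slider-crank, x = r cosθ + √(L² − r² sin²θ), so v = −rω sinθ·[1 + r cosθ/√(L² − r² sin²θ)].
With r = 0.0185 m, L = 0.0871 m, θ = 123.6°: √(L² − r² sin²θ) = 0.085726 m.
v = −0.0185·312.9·0.83292·[1 + 0.0185·-0.55339/0.085726] = -4.2457 m/s.
|v| = 4.2457 m/s.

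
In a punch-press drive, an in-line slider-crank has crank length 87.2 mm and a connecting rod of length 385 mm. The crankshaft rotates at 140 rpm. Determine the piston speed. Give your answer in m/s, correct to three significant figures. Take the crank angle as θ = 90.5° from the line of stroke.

1.28

ω = 2π·140/60 = 14.66 rad/s
For an in-line slider-crank, x = r cosθ + √(L² − r² sin²θ), so v = −rω sinθ·[1 + r cosθ/√(L² − r² sin²θ)].
With r = 0.0872 m, L = 0.385 m, θ = 90.5°: √(L² − r² sin²θ) = 0.375 m.
v = −0.0872·14.66·0.99996·[1 + 0.0872·-0.00873/0.375] = -1.2758 m/s.
|v| = 1.2758 m/s.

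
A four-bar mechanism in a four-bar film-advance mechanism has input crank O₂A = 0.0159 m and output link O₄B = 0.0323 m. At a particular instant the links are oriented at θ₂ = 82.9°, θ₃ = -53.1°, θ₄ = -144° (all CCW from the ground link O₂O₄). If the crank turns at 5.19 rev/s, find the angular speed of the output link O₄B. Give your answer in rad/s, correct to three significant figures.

ω₂ = 32.61 rad/s (from 5.19 rev/s).
Differentiating the loop-closure r₂e^{iθ₂}+r₃e^{iθ₃}=r₁+r₄e^{iθ₄} gives r₂ω₂e^{iθ₂}+r₃ω₃e^{iθ₃}=r₄ω₄e^{iθ₄}.
Eliminating the other unknown: ω₄ = r₂ω₂ sin(θ₂−θ₃) / [r₄ sin(θ₄−θ₃)].
Numerator sine = +0.69466; denominator sine = -0.99988.
Result = 0.0159·32.61·(+0.69466) / (0.0323·(-0.99988)) = -11.152 rad/s; magnitude 11.152 rad/s.

11.2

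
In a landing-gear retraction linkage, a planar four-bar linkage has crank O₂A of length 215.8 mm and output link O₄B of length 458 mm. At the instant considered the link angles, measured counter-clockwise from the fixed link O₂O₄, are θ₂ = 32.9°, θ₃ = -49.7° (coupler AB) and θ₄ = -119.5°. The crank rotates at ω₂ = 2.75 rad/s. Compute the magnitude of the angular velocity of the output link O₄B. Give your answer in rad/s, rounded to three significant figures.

1.37

ω₂ = 2.75 rad/s
Differentiating the loop-closure r₂e^{iθ₂}+r₃e^{iθ₃}=r₁+r₄e^{iθ₄} gives r₂ω₂e^{iθ₂}+r₃ω₃e^{iθ₃}=r₄ω₄e^{iθ₄}.
Eliminating the other unknown: ω₄ = r₂ω₂ sin(θ₂−θ₃) / [r₄ sin(θ₄−θ₃)].
Numerator sine = +0.99167; denominator sine = -0.93849.
Result = 0.2158·2.75·(+0.99167) / (0.458·(-0.93849)) = -1.3692 rad/s; magnitude 1.3692 rad/s.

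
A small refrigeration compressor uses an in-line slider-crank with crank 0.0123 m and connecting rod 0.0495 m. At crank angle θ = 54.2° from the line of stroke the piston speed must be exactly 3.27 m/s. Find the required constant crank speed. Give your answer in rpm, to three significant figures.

For an in-line slider-crank, |v_piston| = rω|sinθ|·[1 + r cosθ/√(L² − r² sin²θ)].
With r = 0.0123 m, L = 0.0495 m, θ = 54.2°: the bracketed kinematic factor |dx/dθ| = 0.011457 m.
ω = v/|dx/dθ| = 3.27/0.011457 = 285.43 rad/s.
N = 60ω/(2π) = 2725.6 rpm.

2730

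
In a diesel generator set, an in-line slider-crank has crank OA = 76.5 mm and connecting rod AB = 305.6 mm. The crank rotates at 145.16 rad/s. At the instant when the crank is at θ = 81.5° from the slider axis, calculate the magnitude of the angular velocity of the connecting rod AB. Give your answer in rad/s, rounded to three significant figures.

5.54

ω = 145.2 rad/s
The rod makes angle φ with the slider axis where L sinφ = r sinθ; differentiating, L cosφ·φ̇ = r ω cosθ.
L cosφ = √(L² − r² sin²θ) = 0.29609 m.
|ω_rod| = r ω |cosθ| / √(L² − r² sin²θ) = 0.0765·145.2·0.14781/0.29609 = 5.5436 rad/s.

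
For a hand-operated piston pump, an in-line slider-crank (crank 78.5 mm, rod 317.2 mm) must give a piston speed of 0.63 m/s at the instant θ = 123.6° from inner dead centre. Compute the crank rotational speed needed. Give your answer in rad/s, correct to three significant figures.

For an in-line slider-crank, |v_piston| = rω|sinθ|·[1 + r cosθ/√(L² − r² sin²θ)].
With r = 0.0785 m, L = 0.3172 m, θ = 123.6°: the bracketed kinematic factor |dx/dθ| = 0.056233 m.
ω = v/|dx/dθ| = 0.63/0.056233 = 11.203 rad/s.

11.2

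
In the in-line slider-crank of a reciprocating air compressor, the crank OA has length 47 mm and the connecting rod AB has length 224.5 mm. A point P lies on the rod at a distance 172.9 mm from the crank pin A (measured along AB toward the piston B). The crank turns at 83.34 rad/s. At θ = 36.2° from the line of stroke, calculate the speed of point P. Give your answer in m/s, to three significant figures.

ω = 83.34 rad/s.  Crank-pin speed |V_A| = rω = 3.917 m/s, perpendicular to OA.
Rod angle: sinφ = −(r/L) sinθ ⇒ φ = -7.103°; ω_rod = −rω cosθ/√(L²−r²sin²θ) = -14.188 rad/s.
V_P = V_A + ω_rod × AP, with AP = 0.1729 m along the rod.
Components: V_Px = −rω sinθ − a·ω_rod·sinφ = -2.6167 m/s;  V_Py = rω cosθ + a·ω_rod·cosφ = +0.7265 m/s.
|V_P| = √(V_Px² + V_Py²) = 2.7157 m/s.

2.72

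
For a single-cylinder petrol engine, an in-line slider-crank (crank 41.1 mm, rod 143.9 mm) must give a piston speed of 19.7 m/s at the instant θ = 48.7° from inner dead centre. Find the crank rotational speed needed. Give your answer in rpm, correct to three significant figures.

For an in-line slider-crank, |v_piston| = rω|sinθ|·[1 + r cosθ/√(L² − r² sin²θ)].
With r = 0.0411 m, L = 0.1439 m, θ = 48.7°: the bracketed kinematic factor |dx/dθ| = 0.036836 m.
ω = v/|dx/dθ| = 19.7/0.036836 = 534.8 rad/s.
N = 60ω/(2π) = 5107 rpm.

5110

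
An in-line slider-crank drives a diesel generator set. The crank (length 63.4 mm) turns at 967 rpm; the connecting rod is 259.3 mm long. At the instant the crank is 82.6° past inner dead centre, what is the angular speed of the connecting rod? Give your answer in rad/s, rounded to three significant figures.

3.29

ω = 101.3 rad/s (converted from 967 rpm).
The rod makes angle φ with the slider axis where L sinφ = r sinθ; differentiating, L cosφ·φ̇ = r ω cosθ.
L cosφ = √(L² − r² sin²θ) = 0.25156 m.
|ω_rod| = r ω |cosθ| / √(L² − r² sin²θ) = 0.0634·101.3·0.12880/0.25156 = 3.287 rad/s.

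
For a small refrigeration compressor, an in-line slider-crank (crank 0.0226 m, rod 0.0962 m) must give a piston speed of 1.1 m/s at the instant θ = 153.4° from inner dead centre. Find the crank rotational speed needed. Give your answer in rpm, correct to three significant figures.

1320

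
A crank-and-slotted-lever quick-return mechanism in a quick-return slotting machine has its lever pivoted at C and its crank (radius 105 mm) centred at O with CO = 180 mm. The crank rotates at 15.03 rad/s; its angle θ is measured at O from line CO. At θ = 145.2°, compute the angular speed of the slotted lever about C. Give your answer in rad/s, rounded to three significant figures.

ω = 15.03 rad/s
Crank pin A relative to C: A = (d + r cosθ, r sinθ); lever angle φ = atan2(r sinθ, d + r cosθ).
Differentiating tanφ: φ̇ = rω(d cosθ + r)/(d² + r² + 2dr cosθ).
d² + r² + 2dr cosθ = |CA|² = 0.0123856 m²;  d cosθ + r = -0.042807 m.
|ω_lever| = |0.105·15.03·-0.042807| / 0.0123856 = 5.4544 rad/s.

5.45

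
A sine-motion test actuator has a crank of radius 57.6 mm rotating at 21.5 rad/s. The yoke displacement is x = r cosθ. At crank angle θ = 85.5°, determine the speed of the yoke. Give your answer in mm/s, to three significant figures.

1230

ω = 21.5 rad/s
x = r cosθ ⇒ ẋ = −rω sinθ.
|v| = rω|sinθ| = 0.0576·21.5·|sin 85.5°| = 1.2346 m/s = 1234.6 mm/s.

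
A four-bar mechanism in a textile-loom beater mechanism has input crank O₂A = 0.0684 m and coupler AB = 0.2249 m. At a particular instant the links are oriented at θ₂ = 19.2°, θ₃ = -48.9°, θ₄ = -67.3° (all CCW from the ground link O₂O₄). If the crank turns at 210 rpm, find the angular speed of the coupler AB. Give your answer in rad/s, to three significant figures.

21.1

ω₂ = 21.99 rad/s (from 210 rpm).
Differentiating the loop-closure r₂e^{iθ₂}+r₃e^{iθ₃}=r₁+r₄e^{iθ₄} gives r₂ω₂e^{iθ₂}+r₃ω₃e^{iθ₃}=r₄ω₄e^{iθ₄}.
Eliminating the other unknown: ω₃ = r₂ω₂ sin(θ₄−θ₂) / [r₃ sin(θ₃−θ₄)].
Numerator sine = -0.99813; denominator sine = +0.31565.
Result = 0.0684·21.99·(-0.99813) / (0.2249·(+0.31565)) = -21.149 rad/s; magnitude 21.149 rad/s.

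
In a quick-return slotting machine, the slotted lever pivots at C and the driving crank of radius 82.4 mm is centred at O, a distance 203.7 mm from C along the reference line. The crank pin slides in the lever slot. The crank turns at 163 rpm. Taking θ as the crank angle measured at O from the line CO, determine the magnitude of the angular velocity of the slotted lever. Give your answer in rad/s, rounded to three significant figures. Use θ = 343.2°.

ω = 17.07 rad/s (from 163 rpm).
Crank pin A relative to C: A = (d + r cosθ, r sinθ); lever angle φ = atan2(r sinθ, d + r cosθ).
Differentiating tanφ: φ̇ = rω(d cosθ + r)/(d² + r² + 2dr cosθ).
d² + r² + 2dr cosθ = |CA|² = 0.0804204 m²;  d cosθ + r = +0.27741 m.
|ω_lever| = |0.0824·17.07·+0.27741| / 0.0804204 = 4.8517 rad/s.

4.85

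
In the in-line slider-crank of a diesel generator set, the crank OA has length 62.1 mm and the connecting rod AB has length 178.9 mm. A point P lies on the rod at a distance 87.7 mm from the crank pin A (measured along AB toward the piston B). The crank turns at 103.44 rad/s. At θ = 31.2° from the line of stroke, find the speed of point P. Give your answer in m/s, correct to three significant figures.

ω = 103.4 rad/s.  Crank-pin speed |V_A| = rω = 6.4236 m/s, perpendicular to OA.
Rod angle: sinφ = −(r/L) sinθ ⇒ φ = -10.359°; ω_rod = −rω cosθ/√(L²−r²sin²θ) = -31.222 rad/s.
V_P = V_A + ω_rod × AP, with AP = 0.0877 m along the rod.
Components: V_Px = −rω sinθ − a·ω_rod·sinφ = -3.82 m/s;  V_Py = rω cosθ + a·ω_rod·cosφ = +2.801 m/s.
|V_P| = √(V_Px² + V_Py²) = 4.7369 m/s.

4.74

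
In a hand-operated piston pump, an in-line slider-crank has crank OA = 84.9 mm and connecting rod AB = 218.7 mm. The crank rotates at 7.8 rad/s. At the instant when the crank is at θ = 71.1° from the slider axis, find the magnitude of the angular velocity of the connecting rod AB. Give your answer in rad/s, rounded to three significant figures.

ω = 7.8 rad/s
The rod makes angle φ with the slider axis where L sinφ = r sinθ; differentiating, L cosφ·φ̇ = r ω cosθ.
L cosφ = √(L² − r² sin²θ) = 0.20342 m.
|ω_rod| = r ω |cosθ| / √(L² − r² sin²θ) = 0.0849·7.8·0.32392/0.20342 = 1.0545 rad/s.

1.05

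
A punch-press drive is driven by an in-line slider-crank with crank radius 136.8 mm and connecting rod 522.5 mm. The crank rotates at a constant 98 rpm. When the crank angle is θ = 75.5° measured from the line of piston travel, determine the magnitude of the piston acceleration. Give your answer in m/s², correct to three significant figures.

ω = 2π·98/60 = 10.26 rad/s
x(θ) = r cosθ + √(L² − r² sin²θ); with ω constant, a = ω²·d²x/dθ².
d²x/dθ² = −r cosθ − r²(cos2θ)/√u − r⁴ sin²2θ/(4u^{3/2}),  u = L² − r² sin²θ = 0.255465 m².
Substituting r = 0.1368 m, L = 0.5225 m, θ = 75.5°: d²x/dθ² = -0.0020277 m.
a = ω²·d²x/dθ² = (10.26)²·(-0.0020277) = -0.21356 m/s²;  |a| = 0.21356 m/s².

0.214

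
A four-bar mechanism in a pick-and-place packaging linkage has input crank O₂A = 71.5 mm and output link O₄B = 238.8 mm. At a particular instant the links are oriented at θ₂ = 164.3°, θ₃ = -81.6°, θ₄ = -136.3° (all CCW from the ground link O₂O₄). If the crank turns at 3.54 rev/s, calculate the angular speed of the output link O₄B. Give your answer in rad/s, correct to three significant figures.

7.45

ω₂ = 22.24 rad/s (from 3.54 rev/s).
Differentiating the loop-closure r₂e^{iθ₂}+r₃e^{iθ₃}=r₁+r₄e^{iθ₄} gives r₂ω₂e^{iθ₂}+r₃ω₃e^{iθ₃}=r₄ω₄e^{iθ₄}.
Eliminating the other unknown: ω₄ = r₂ω₂ sin(θ₂−θ₃) / [r₄ sin(θ₄−θ₃)].
Numerator sine = -0.91283; denominator sine = -0.81614.
Result = 0.0715·22.24·(-0.91283) / (0.2388·(-0.81614)) = +7.4487 rad/s; magnitude 7.4487 rad/s.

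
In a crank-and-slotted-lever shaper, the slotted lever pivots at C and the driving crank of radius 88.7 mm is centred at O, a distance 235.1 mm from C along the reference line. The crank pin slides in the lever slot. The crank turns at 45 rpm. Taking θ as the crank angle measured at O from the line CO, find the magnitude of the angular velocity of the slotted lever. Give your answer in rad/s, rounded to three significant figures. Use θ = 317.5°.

ω = 4.712 rad/s (from 45 rpm).
Crank pin A relative to C: A = (d + r cosθ, r sinθ); lever angle φ = atan2(r sinθ, d + r cosθ).
Differentiating tanφ: φ̇ = rω(d cosθ + r)/(d² + r² + 2dr cosθ).
d² + r² + 2dr cosθ = |CA|² = 0.0938891 m²;  d cosθ + r = +0.26203 m.
|ω_lever| = |0.0887·4.712·+0.26203| / 0.0938891 = 1.1666 rad/s.

1.17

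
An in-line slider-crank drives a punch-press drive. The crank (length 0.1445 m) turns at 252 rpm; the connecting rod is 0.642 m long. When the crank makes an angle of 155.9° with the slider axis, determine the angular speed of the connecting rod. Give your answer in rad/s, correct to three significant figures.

5.44

ω = 26.39 rad/s (converted from 252 rpm).
The rod makes angle φ with the slider axis where L sinφ = r sinθ; differentiating, L cosφ·φ̇ = r ω cosθ.
L cosφ = √(L² − r² sin²θ) = 0.63928 m.
|ω_rod| = r ω |cosθ| / √(L² − r² sin²θ) = 0.1445·26.39·0.91283/0.63928 = 5.445 rad/s.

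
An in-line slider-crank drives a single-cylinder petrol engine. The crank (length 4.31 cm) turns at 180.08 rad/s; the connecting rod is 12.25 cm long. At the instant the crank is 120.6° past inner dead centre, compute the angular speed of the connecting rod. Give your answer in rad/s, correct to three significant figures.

ω = 180.1 rad/s
The rod makes angle φ with the slider axis where L sinφ = r sinθ; differentiating, L cosφ·φ̇ = r ω cosθ.
L cosφ = √(L² − r² sin²θ) = 0.11675 m.
|ω_rod| = r ω |cosθ| / √(L² − r² sin²θ) = 0.0431·180.1·0.50904/0.11675 = 33.841 rad/s.

33.8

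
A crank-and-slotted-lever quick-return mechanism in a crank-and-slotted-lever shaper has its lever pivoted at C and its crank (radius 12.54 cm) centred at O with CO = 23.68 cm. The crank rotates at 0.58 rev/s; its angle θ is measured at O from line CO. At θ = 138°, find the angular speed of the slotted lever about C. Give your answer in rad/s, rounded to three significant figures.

0.835

ω = 3.644 rad/s (from 0.58 rev/s).
Crank pin A relative to C: A = (d + r cosθ, r sinθ); lever angle φ = atan2(r sinθ, d + r cosθ).
Differentiating tanφ: φ̇ = rω(d cosθ + r)/(d² + r² + 2dr cosθ).
d² + r² + 2dr cosθ = |CA|² = 0.0276644 m²;  d cosθ + r = -0.050577 m.
|ω_lever| = |0.1254·3.644·-0.050577| / 0.0276644 = 0.83548 rad/s.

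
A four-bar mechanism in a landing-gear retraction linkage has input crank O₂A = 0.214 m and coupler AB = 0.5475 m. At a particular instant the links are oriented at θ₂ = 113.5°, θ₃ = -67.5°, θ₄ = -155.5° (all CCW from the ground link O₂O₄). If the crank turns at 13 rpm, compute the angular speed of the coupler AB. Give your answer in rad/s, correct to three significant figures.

ω₂ = 1.361 rad/s (from 13 rpm).
Differentiating the loop-closure r₂e^{iθ₂}+r₃e^{iθ₃}=r₁+r₄e^{iθ₄} gives r₂ω₂e^{iθ₂}+r₃ω₃e^{iθ₃}=r₄ω₄e^{iθ₄}.
Eliminating the other unknown: ω₃ = r₂ω₂ sin(θ₄−θ₂) / [r₃ sin(θ₃−θ₄)].
Numerator sine = +0.99985; denominator sine = +0.99939.
Result = 0.214·1.361·(+0.99985) / (0.5475·(+0.99939)) = +0.53235 rad/s; magnitude 0.53235 rad/s.

0.532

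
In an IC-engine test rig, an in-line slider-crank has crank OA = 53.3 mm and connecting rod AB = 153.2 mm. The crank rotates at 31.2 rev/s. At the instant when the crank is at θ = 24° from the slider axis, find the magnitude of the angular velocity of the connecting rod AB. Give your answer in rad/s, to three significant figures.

ω = 196 rad/s (converted from 31.2 rev/s).
The rod makes angle φ with the slider axis where L sinφ = r sinθ; differentiating, L cosφ·φ̇ = r ω cosθ.
L cosφ = √(L² − r² sin²θ) = 0.15166 m.
|ω_rod| = r ω |cosθ| / √(L² − r² sin²θ) = 0.0533·196·0.91355/0.15166 = 62.94 rad/s.

62.9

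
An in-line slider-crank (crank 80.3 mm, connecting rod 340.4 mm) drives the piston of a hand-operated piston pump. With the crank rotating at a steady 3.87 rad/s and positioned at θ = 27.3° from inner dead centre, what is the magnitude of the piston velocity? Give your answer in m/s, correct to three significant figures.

0.173

ω = 3.87 rad/s
For an in-line slider-crank, x = r cosθ + √(L² − r² sin²θ), so v = −rω sinθ·[1 + r cosθ/√(L² − r² sin²θ)].
With r = 0.0803 m, L = 0.3404 m, θ = 27.3°: √(L² − r² sin²θ) = 0.3384 m.
v = −0.0803·3.87·0.45865·[1 + 0.0803·0.88862/0.3384] = -0.17258 m/s.
|v| = 0.17258 m/s.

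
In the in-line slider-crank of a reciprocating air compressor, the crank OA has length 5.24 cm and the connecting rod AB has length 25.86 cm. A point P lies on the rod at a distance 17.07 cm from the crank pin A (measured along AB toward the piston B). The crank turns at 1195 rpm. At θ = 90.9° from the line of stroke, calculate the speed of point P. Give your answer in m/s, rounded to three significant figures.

ω = 125.1 rad/s.  Crank-pin speed |V_A| = rω = 6.5573 m/s, perpendicular to OA.
Rod angle: sinφ = −(r/L) sinθ ⇒ φ = -11.689°; ω_rod = −rω cosθ/√(L²−r²sin²θ) = +0.40673 rad/s.
V_P = V_A + ω_rod × AP, with AP = 0.1707 m along the rod.
Components: V_Px = −rω sinθ − a·ω_rod·sinφ = -6.5425 m/s;  V_Py = rω cosθ + a·ω_rod·cosφ = -0.03501 m/s.
|V_P| = √(V_Px² + V_Py²) = 6.5426 m/s.

6.54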